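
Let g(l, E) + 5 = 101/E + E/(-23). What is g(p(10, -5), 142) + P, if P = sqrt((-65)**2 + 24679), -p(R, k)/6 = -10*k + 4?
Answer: -34171/3266 + 2*sqrt(7226) ≈ 159.55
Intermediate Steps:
p(R, k) = -24 + 60*k (p(R, k) = -6*(-10*k + 4) = -6*(4 - 10*k) = -24 + 60*k)
g(l, E) = -5 + 101/E - E/23 (g(l, E) = -5 + (101/E + E/(-23)) = -5 + (101/E + E*(-1/23)) = -5 + (101/E - E/23) = -5 + 101/E - E/23)
P = 2*sqrt(7226) (P = sqrt(4225 + 24679) = sqrt(28904) = 2*sqrt(7226) ≈ 170.01)
g(p(10, -5), 142) + P = (-5 + 101/142 - 1/23*142) + 2*sqrt(7226) = (-5 + 101*(1/142) - 142/23) + 2*sqrt(7226) = (-5 + 101/142 - 142/23) + 2*sqrt(7226) = -34171/3266 + 2*sqrt(7226)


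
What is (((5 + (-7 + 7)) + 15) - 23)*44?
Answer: -132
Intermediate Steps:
(((5 + (-7 + 7)) + 15) - 23)*44 = (((5 + 0) + 15) - 23)*44 = ((5 + 15) - 23)*44 = (20 - 23)*44 = -3*44 = -132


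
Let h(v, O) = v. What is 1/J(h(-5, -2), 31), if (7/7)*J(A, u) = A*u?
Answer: -1/155 ≈ -0.0064516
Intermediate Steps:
J(A, u) = A*u
1/J(h(-5, -2), 31) = 1/(-5*31) = 1/(-155) = -1/155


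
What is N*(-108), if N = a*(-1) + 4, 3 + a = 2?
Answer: -540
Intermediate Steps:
a = -1 (a = -3 + 2 = -1)
N = 5 (N = -1*(-1) + 4 = 1 + 4 = 5)
N*(-108) = 5*(-108) = -540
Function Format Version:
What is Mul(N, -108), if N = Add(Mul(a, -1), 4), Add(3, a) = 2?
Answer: -540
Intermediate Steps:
a = -1 (a = Add(-3, 2) = -1)
N = 5 (N = Add(Mul(-1, -1), 4) = Add(1, 4) = 5)
Mul(N, -108) = Mul(5, -108) = -540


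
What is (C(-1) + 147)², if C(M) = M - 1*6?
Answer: 19600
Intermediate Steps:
C(M) = -6 + M (C(M) = M - 6 = -6 + M)
(C(-1) + 147)² = ((-6 - 1) + 147)² = (-7 + 147)² = 140² = 19600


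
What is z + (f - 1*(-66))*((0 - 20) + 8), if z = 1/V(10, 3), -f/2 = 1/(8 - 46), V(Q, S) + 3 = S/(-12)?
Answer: -195856/247 ≈ -792.94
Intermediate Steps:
V(Q, S) = -3 - S/12 (V(Q, S) = -3 + S/(-12) = -3 + S*(-1/12) = -3 - S/12)
f = 1/19 (f = -2/(8 - 46) = -2/(-38) = -2*(-1/38) = 1/19 ≈ 0.052632)
z = -4/13 (z = 1/(-3 - 1/12*3) = 1/(-3 - 1/4) = 1/(-13/4) = -4/13 ≈ -0.30769)
z + (f - 1*(-66))*((0 - 20) + 8) = -4/13 + (1/19 - 1*(-66))*((0 - 20) + 8) = -4/13 + (1/19 + 66)*(-20 + 8) = -4/13 + (1255/19)*(-12) = -4/13 - 15060/19 = -195856/247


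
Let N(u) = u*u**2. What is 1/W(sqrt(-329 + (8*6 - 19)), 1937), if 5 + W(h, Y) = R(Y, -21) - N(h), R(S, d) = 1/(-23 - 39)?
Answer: -19282/103788096721 - 11532000*I*sqrt(3)/103788096721 ≈ -1.8578e-7 - 0.00019245*I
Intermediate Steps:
R(S, d) = -1/62 (R(S, d) = 1/(-62) = -1/62)
N(u) = u**3
W(h, Y) = -311/62 - h**3 (W(h, Y) = -5 + (-1/62 - h**3) = -311/62 - h**3)
1/W(sqrt(-329 + (8*6 - 19)), 1937) = 1/(-311/62 - (sqrt(-329 + (8*6 - 19)))**3) = 1/(-311/62 - (sqrt(-329 + (48 - 19)))**3) = 1/(-311/62 - (sqrt(-329 + 29))**3) = 1/(-311/62 - (sqrt(-300))**3) = 1/(-311/62 - (10*I*sqrt(3))**3) = 1/(-311/62 - (-3000)*I*sqrt(3)) = 1/(-311/62 + 3000*I*sqrt(3))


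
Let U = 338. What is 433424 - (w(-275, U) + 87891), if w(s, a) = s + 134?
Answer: 345674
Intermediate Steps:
w(s, a) = 134 + s
433424 - (w(-275, U) + 87891) = 433424 - ((134 - 275) + 87891) = 433424 - (-141 + 87891) = 433424 - 1*87750 = 433424 - 87750 = 345674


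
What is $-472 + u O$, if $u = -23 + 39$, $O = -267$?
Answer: $-4744$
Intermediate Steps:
$u = 16$
$-472 + u O = -472 + 16 \left(-267\right) = -472 - 4272 = -4744$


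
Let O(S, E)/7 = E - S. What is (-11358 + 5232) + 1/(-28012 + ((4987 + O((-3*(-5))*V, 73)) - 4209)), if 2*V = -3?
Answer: -325480508/53131 ≈ -6126.0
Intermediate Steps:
V = -3/2 (V = (½)*(-3) = -3/2 ≈ -1.5000)
O(S, E) = -7*S + 7*E (O(S, E) = 7*(E - S) = -7*S + 7*E)
(-11358 + 5232) + 1/(-28012 + ((4987 + O((-3*(-5))*V, 73)) - 4209)) = (-11358 + 5232) + 1/(-28012 + ((4987 + (-7*(-3*(-5))*(-3)/2 + 7*73)) - 4209)) = -6126 + 1/(-28012 + ((4987 + (-105*(-3)/2 + 511)) - 4209)) = -6126 + 1/(-28012 + ((4987 + (-7*(-45/2) + 511)) - 4209)) = -6126 + 1/(-28012 + ((4987 + (315/2 + 511)) - 4209)) = -6126 + 1/(-28012 + ((4987 + 1337/2) - 4209)) = -6126 + 1/(-28012 + (11311/2 - 4209)) = -6126 + 1/(-28012 + 2893/2) = -6126 + 1/(-53131/2) = -6126 - 2/53131 = -325480508/53131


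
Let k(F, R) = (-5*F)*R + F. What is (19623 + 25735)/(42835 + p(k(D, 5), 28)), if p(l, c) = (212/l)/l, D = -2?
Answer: 26126208/24673013 ≈ 1.0589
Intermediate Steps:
k(F, R) = F - 5*F*R (k(F, R) = -5*F*R + F = F - 5*F*R)
p(l, c) = 212/l**2
(19623 + 25735)/(42835 + p(k(D, 5), 28)) = (19623 + 25735)/(42835 + 212/(-2*(1 - 5*5))**2) = 45358/(42835 + 212/(-2*(1 - 25))**2) = 45358/(42835 + 212/(-2*(-24))**2) = 45358/(42835 + 212/48**2) = 45358/(42835 + 212*(1/2304)) = 45358/(42835 + 53/576) = 45358/(24673013/576) = 45358*(576/24673013) = 26126208/24673013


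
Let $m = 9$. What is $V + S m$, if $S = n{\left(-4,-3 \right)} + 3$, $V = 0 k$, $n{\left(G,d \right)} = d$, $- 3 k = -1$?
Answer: $0$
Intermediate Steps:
$k = \frac{1}{3}$ ($k = \left(- \frac{1}{3}\right) \left(-1\right) = \frac{1}{3} \approx 0.33333$)
$V = 0$ ($V = 0 \cdot \frac{1}{3} = 0$)
$S = 0$ ($S = -3 + 3 = 0$)
$V + S m = 0 + 0 \cdot 9 = 0 + 0 = 0$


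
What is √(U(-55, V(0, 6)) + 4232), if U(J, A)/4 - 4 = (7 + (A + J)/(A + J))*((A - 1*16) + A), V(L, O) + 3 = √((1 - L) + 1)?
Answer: 2*√(886 + 16*√2) ≈ 60.287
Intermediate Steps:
V(L, O) = -3 + √(2 - L) (V(L, O) = -3 + √((1 - L) + 1) = -3 + √(2 - L))
U(J, A) = -496 + 64*A (U(J, A) = 16 + 4*((7 + (A + J)/(A + J))*((A - 1*16) + A)) = 16 + 4*((7 + 1)*((A - 16) + A)) = 16 + 4*(8*((-16 + A) + A)) = 16 + 4*(8*(-16 + 2*A)) = 16 + 4*(-128 + 16*A) = 16 + (-512 + 64*A) = -496 + 64*A)
√(U(-55, V(0, 6)) + 4232) = √((-496 + 64*(-3 + √(2 - 1*0))) + 4232) = √((-496 + 64*(-3 + √(2 + 0))) + 4232) = √((-496 + 64*(-3 + √2)) + 4232) = √((-496 + (-192 + 64*√2)) + 4232) = √((-688 + 64*√2) + 4232) = √(3544 + 64*√2)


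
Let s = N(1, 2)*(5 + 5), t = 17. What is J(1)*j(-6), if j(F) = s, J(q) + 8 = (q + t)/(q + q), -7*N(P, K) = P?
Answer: -10/7 ≈ -1.4286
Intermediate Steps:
N(P, K) = -P/7
J(q) = -8 + (17 + q)/(2*q) (J(q) = -8 + (q + 17)/(q + q) = -8 + (17 + q)/((2*q)) = -8 + (17 + q)*(1/(2*q)) = -8 + (17 + q)/(2*q))
s = -10/7 (s = (-1/7*1)*(5 + 5) = -1/7*10 = -10/7 ≈ -1.4286)
j(F) = -10/7
J(1)*j(-6) = ((1/2)*(17 - 15*1)/1)*(-10/7) = ((1/2)*1*(17 - 15))*(-10/7) = ((1/2)*1*2)*(-10/7) = 1*(-10/7) = -10/7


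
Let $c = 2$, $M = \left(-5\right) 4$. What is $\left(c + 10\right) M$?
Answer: $-240$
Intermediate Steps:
$M = -20$
$\left(c + 10\right) M = \left(2 + 10\right) \left(-20\right) = 12 \left(-20\right) = -240$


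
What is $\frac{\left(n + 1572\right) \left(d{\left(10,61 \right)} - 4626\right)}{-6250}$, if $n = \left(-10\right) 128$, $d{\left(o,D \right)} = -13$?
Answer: $\frac{677294}{3125} \approx 216.73$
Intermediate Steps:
$n = -1280$
$\frac{\left(n + 1572\right) \left(d{\left(10,61 \right)} - 4626\right)}{-6250} = \frac{\left(-1280 + 1572\right) \left(-13 - 4626\right)}{-6250} = 292 \left(-4639\right) \left(- \frac{1}{6250}\right) = \left(-1354588\right) \left(- \frac{1}{6250}\right) = \frac{677294}{3125}$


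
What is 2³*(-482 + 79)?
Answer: -3224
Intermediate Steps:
2³*(-482 + 79) = 8*(-403) = -3224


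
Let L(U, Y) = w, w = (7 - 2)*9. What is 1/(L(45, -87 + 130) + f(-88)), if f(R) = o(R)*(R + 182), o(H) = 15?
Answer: 1/1455 ≈ 0.00068729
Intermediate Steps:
f(R) = 2730 + 15*R (f(R) = 15*(R + 182) = 15*(182 + R) = 2730 + 15*R)
w = 45 (w = 5*9 = 45)
L(U, Y) = 45
1/(L(45, -87 + 130) + f(-88)) = 1/(45 + (2730 + 15*(-88))) = 1/(45 + (2730 - 1320)) = 1/(45 + 1410) = 1/1455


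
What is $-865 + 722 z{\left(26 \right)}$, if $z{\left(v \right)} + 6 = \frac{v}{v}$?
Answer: $-4475$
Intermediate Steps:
$z{\left(v \right)} = -5$ ($z{\left(v \right)} = -6 + \frac{v}{v} = -6 + 1 = -5$)
$-865 + 722 z{\left(26 \right)} = -865 + 722 \left(-5\right) = -865 - 3610 = -4475$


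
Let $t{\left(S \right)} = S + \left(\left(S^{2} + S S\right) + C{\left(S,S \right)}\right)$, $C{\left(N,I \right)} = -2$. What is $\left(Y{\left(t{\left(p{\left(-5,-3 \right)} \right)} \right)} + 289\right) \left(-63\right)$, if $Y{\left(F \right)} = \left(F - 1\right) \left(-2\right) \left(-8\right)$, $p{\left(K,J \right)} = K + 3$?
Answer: $-21231$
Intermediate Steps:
$p{\left(K,J \right)} = 3 + K$
$t{\left(S \right)} = -2 + S + 2 S^{2}$ ($t{\left(S \right)} = S - \left(2 - S^{2} - S S\right) = S + \left(\left(S^{2} + S^{2}\right) - 2\right) = S + \left(2 S^{2} - 2\right) = S + \left(-2 + 2 S^{2}\right) = -2 + S + 2 S^{2}$)
$Y{\left(F \right)} = -16 + 16 F$ ($Y{\left(F \right)} = \left(-1 + F\right) \left(-2\right) \left(-8\right) = \left(2 - 2 F\right) \left(-8\right) = -16 + 16 F$)
$\left(Y{\left(t{\left(p{\left(-5,-3 \right)} \right)} \right)} + 289\right) \left(-63\right) = \left(\left(-16 + 16 \left(-2 + \left(3 - 5\right) + 2 \left(3 - 5\right)^{2}\right)\right) + 289\right) \left(-63\right) = \left(\left(-16 + 16 \left(-2 - 2 + 2 \left(-2\right)^{2}\right)\right) + 289\right) \left(-63\right) = \left(\left(-16 + 16 \left(-2 - 2 + 2 \cdot 4\right)\right) + 289\right) \left(-63\right) = \left(\left(-16 + 16 \left(-2 - 2 + 8\right)\right) + 289\right) \left(-63\right) = \left(\left(-16 + 16 \cdot 4\right) + 289\right) \left(-63\right) = \left(\left(-16 + 64\right) + 289\right) \left(-63\right) = \left(48 + 289\right) \left(-63\right) = 337 \left(-63\right) = -21231$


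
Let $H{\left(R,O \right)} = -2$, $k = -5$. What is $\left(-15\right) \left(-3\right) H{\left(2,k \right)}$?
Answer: $-90$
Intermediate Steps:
$\left(-15\right) \left(-3\right) H{\left(2,k \right)} = \left(-15\right) \left(-3\right) \left(-2\right) = 45 \left(-2\right) = -90$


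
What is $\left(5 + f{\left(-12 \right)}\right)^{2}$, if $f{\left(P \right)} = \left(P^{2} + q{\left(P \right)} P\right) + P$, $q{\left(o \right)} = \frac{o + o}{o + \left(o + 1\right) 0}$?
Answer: $12769$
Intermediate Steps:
$q{\left(o \right)} = 2$ ($q{\left(o \right)} = \frac{2 o}{o + \left(1 + o\right) 0} = \frac{2 o}{o + 0} = \frac{2 o}{o} = 2$)
$f{\left(P \right)} = P^{2} + 3 P$ ($f{\left(P \right)} = \left(P^{2} + 2 P\right) + P = P^{2} + 3 P$)
$\left(5 + f{\left(-12 \right)}\right)^{2} = \left(5 - 12 \left(3 - 12\right)\right)^{2} = \left(5 - -108\right)^{2} = \left(5 + 108\right)^{2} = 113^{2} = 12769$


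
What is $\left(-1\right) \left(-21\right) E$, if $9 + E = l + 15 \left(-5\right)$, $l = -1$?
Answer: $-1785$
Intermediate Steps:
$E = -85$ ($E = -9 + \left(-1 + 15 \left(-5\right)\right) = -9 - 76 = -85$)
$\left(-1\right) \left(-21\right) E = \left(-1\right) \left(-21\right) \left(-85\right) = 21 \left(-85\right) = -1785$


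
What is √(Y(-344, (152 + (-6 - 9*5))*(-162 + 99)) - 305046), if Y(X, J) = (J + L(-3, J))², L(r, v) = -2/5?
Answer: √1004695339/5 ≈ 6339.4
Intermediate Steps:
L(r, v) = -⅖ (L(r, v) = -2*⅕ = -⅖)
Y(X, J) = (-⅖ + J)² (Y(X, J) = (J - ⅖)² = (-⅖ + J)²)
√(Y(-344, (152 + (-6 - 9*5))*(-162 + 99)) - 305046) = √((-2 + 5*((152 + (-6 - 9*5))*(-162 + 99)))²/25 - 305046) = √((-2 + 5*((152 + (-6 - 45))*(-63)))²/25 - 305046) = √((-2 + 5*((152 - 51)*(-63)))²/25 - 305046) = √((-2 + 5*(101*(-63)))²/25 - 305046) = √((-2 + 5*(-6363))²/25 - 305046) = √((-2 - 31815)²/25 - 305046) = √((1/25)*(-31817)² - 305046) = √((1/25)*1012321489 - 305046) = √(1012321489/25 - 305046) = √(1004695339/25) = √1004695339/5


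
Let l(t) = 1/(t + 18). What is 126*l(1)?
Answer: 126/19 ≈ 6.6316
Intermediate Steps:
l(t) = 1/(18 + t)
126*l(1) = 126/(18 + 1) = 126/19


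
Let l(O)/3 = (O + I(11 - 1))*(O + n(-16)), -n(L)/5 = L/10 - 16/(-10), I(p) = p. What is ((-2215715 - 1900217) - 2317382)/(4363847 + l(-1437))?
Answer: -3216657/5257822 ≈ -0.61178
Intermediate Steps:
n(L) = -8 - L/2 (n(L) = -5*(L/10 - 16/(-10)) = -5*(L*(1/10) - 16*(-1/10)) = -5*(L/10 + 8/5) = -5*(8/5 + L/10) = -8 - L/2)
l(O) = 3*O*(10 + O) (l(O) = 3*((O + (11 - 1))*(O + (-8 - 1/2*(-16)))) = 3*((O + 10)*(O + (-8 + 8))) = 3*((10 + O)*(O + 0)) = 3*((10 + O)*O) = 3*(O*(10 + O)) = 3*O*(10 + O))
((-2215715 - 1900217) - 2317382)/(4363847 + l(-1437)) = ((-2215715 - 1900217) - 2317382)/(4363847 + 3*(-1437)*(10 - 1437)) = (-4115932 - 2317382)/(4363847 + 3*(-1437)*(-1427)) = -6433314/(4363847 + 6151797) = -6433314/10515644 = -6433314*1/10515644 = -3216657/5257822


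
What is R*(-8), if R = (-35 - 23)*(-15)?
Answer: -6960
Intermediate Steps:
R = 870 (R = -58*(-15) = 870)
R*(-8) = 870*(-8) = -6960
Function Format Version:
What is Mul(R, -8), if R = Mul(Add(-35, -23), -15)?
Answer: -6960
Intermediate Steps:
R = 870 (R = Mul(-58, -15) = 870)
Mul(R, -8) = Mul(870, -8) = -6960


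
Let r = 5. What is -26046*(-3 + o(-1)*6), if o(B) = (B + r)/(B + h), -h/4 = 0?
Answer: 703242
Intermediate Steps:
h = 0 (h = -4*0 = 0)
o(B) = (5 + B)/B (o(B) = (B + 5)/(B + 0) = (5 + B)/B)
-26046*(-3 + o(-1)*6) = -26046*(-3 + ((5 - 1)/(-1))*6) = -26046*(-3 - 1*4*6) = -26046*(-3 - 4*6) = -26046*(-3 - 24) = -26046*(-27) = 703242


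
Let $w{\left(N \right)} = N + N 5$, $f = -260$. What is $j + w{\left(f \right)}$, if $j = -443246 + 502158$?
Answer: $57352$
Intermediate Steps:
$j = 58912$
$w{\left(N \right)} = 6 N$ ($w{\left(N \right)} = N + 5 N = 6 N$)
$j + w{\left(f \right)} = 58912 + 6 \left(-260\right) = 58912 - 1560 = 57352$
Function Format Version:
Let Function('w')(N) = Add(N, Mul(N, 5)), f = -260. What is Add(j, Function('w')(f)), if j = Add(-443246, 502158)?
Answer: 57352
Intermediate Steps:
j = 58912
Function('w')(N) = Mul(6, N) (Function('w')(N) = Add(N, Mul(5, N)) = Mul(6, N))
Add(j, Function('w')(f)) = Add(58912, Mul(6, -260)) = Add(58912, -1560) = 57352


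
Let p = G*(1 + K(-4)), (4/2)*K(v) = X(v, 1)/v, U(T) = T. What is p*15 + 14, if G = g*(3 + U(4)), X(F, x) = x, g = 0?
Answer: 14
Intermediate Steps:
G = 0 (G = 0*(3 + 4) = 0*7 = 0)
K(v) = 1/(2*v) (K(v) = (1/v)/2 = 1/(2*v))
p = 0 (p = 0*(1 + (½)/(-4)) = 0*(1 + (½)*(-¼)) = 0*(1 - ⅛) = 0*(7/8) = 0)
p*15 + 14 = 0*15 + 14 = 0 + 14 = 14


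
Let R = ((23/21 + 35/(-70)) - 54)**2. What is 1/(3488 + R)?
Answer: 1764/11183881 ≈ 0.00015773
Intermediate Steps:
R = 5031049/1764 (R = ((23*(1/21) + 35*(-1/70)) - 54)**2 = ((23/21 - 1/2) - 54)**2 = (25/42 - 54)**2 = (-2243/42)**2 = 5031049/1764 ≈ 2852.1)
1/(3488 + R) = 1/(3488 + 5031049/1764) = 1/(11183881/1764) = 1764/11183881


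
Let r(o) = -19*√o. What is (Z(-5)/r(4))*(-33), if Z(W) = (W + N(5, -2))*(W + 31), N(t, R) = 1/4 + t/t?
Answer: -6435/76 ≈ -84.671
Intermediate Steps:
N(t, R) = 5/4 (N(t, R) = 1*(¼) + 1 = ¼ + 1 = 5/4)
Z(W) = (31 + W)*(5/4 + W) (Z(W) = (W + 5/4)*(W + 31) = (5/4 + W)*(31 + W) = (31 + W)*(5/4 + W))
(Z(-5)/r(4))*(-33) = ((155/4 + (-5)² + (129/4)*(-5))/((-19*√4)))*(-33) = ((155/4 + 25 - 645/4)/((-19*2)))*(-33) = -195/2/(-38)*(-33) = -195/2*(-1/38)*(-33) = (195/76)*(-33) = -6435/76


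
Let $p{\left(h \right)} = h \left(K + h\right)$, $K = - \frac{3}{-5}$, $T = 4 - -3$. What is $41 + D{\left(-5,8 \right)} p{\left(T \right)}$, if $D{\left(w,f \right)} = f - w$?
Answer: $\frac{3663}{5} \approx 732.6$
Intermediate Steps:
$T = 7$ ($T = 4 + 3 = 7$)
$K = \frac{3}{5}$ ($K = \left(-3\right) \left(- \frac{1}{5}\right) = \frac{3}{5} \approx 0.6$)
$p{\left(h \right)} = h \left(\frac{3}{5} + h\right)$
$41 + D{\left(-5,8 \right)} p{\left(T \right)} = 41 + \left(8 - -5\right) \frac{1}{5} \cdot 7 \left(3 + 5 \cdot 7\right) = 41 + \left(8 + 5\right) \frac{1}{5} \cdot 7 \left(3 + 35\right) = 41 + 13 \cdot \frac{1}{5} \cdot 7 \cdot 38 = 41 + 13 \cdot \frac{266}{5} = 41 + \frac{3458}{5} = \frac{3663}{5}$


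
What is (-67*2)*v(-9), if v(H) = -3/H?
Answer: -134/3 ≈ -44.667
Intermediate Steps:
(-67*2)*v(-9) = (-67*2)*(-3/(-9)) = -(-402)*(-1)/9 = -134*⅓ = -134/3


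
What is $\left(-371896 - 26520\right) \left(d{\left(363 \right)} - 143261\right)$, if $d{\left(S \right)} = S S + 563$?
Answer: $4354288464$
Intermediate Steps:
$d{\left(S \right)} = 563 + S^{2}$ ($d{\left(S \right)} = S^{2} + 563 = 563 + S^{2}$)
$\left(-371896 - 26520\right) \left(d{\left(363 \right)} - 143261\right) = \left(-371896 - 26520\right) \left(\left(563 + 363^{2}\right) - 143261\right) = - 398416 \left(\left(563 + 131769\right) - 143261\right) = - 398416 \left(132332 - 143261\right) = \left(-398416\right) \left(-10929\right) = 4354288464$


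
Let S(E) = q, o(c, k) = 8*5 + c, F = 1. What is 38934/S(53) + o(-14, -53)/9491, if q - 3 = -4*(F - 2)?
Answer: 52788968/9491 ≈ 5562.0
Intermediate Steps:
o(c, k) = 40 + c
q = 7 (q = 3 - 4*(1 - 2) = 3 - 4*(-1) = 3 + 4 = 7)
S(E) = 7
38934/S(53) + o(-14, -53)/9491 = 38934/7 + (40 - 14)/9491 = 38934*(⅐) + 26*(1/9491) = 5562 + 26/9491 = 52788968/9491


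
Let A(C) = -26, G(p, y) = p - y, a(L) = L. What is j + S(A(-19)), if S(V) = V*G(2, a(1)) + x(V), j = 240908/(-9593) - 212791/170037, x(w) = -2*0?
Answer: -85414866125/1631164941 ≈ -52.364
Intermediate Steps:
x(w) = 0
j = -43004577659/1631164941 (j = 240908*(-1/9593) - 212791*1/170037 = -240908/9593 - 212791/170037 = -43004577659/1631164941 ≈ -26.364)
S(V) = V (S(V) = V*(2 - 1*1) + 0 = V*(2 - 1) + 0 = V*1 + 0 = V + 0 = V)
j + S(A(-19)) = -43004577659/1631164941 - 26 = -85414866125/1631164941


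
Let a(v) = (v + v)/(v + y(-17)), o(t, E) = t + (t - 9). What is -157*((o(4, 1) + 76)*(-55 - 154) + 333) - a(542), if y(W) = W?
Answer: 1264563266/525 ≈ 2.4087e+6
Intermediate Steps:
o(t, E) = -9 + 2*t (o(t, E) = t + (-9 + t) = -9 + 2*t)
a(v) = 2*v/(-17 + v) (a(v) = (v + v)/(v - 17) = (2*v)/(-17 + v) = 2*v/(-17 + v))
-157*((o(4, 1) + 76)*(-55 - 154) + 333) - a(542) = -157*(((-9 + 2*4) + 76)*(-55 - 154) + 333) - 2*542/(-17 + 542) = -157*(((-9 + 8) + 76)*(-209) + 333) - 2*542/525 = -157*((-1 + 76)*(-209) + 333) - 2*542/525 = -157*(75*(-209) + 333) - 1*1084/525 = -157*(-15675 + 333) - 1084/525 = -157*(-15342) - 1084/525 = 2408694 - 1084/525 = 1264563266/525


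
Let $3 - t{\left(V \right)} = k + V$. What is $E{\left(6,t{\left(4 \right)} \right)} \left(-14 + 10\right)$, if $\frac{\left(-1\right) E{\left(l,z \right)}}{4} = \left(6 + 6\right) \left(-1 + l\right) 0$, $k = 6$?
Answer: $0$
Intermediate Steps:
$t{\left(V \right)} = -3 - V$ ($t{\left(V \right)} = 3 - \left(6 + V\right) = -3 - V$)
$E{\left(l,z \right)} = 0$ ($E{\left(l,z \right)} = - 4 \left(6 + 6\right) \left(-1 + l\right) 0 = - 4 \cdot 12 \left(-1 + l\right) 0 = - 4 \left(-12 + 12 l\right) 0 = \left(-4\right) 0 = 0$)
$E{\left(6,t{\left(4 \right)} \right)} \left(-14 + 10\right) = 0 \left(-14 + 10\right) = 0 \left(-4\right) = 0$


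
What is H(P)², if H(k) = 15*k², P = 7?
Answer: 540225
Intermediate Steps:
H(P)² = (15*7²)² = (15*49)² = 735² = 540225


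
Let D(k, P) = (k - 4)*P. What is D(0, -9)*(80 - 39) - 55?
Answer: 1421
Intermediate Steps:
D(k, P) = P*(-4 + k) (D(k, P) = (-4 + k)*P = P*(-4 + k))
D(0, -9)*(80 - 39) - 55 = (-9*(-4 + 0))*(80 - 39) - 55 = -9*(-4)*41 - 55 = 36*41 - 55 = 1476 - 55 = 1421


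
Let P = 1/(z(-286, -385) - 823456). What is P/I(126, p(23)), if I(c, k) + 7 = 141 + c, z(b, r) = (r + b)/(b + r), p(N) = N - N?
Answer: -1/214098300 ≈ -4.6708e-9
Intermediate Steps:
p(N) = 0
z(b, r) = 1 (z(b, r) = (b + r)/(b + r) = 1)
P = -1/823455 (P = 1/(1 - 823456) = 1/(-823455) = -1/823455 ≈ -1.2144e-6)
I(c, k) = 134 + c (I(c, k) = -7 + (141 + c) = 134 + c)
P/I(126, p(23)) = -1/(823455*(134 + 126)) = -1/823455/260 = -1/823455*1/260 = -1/214098300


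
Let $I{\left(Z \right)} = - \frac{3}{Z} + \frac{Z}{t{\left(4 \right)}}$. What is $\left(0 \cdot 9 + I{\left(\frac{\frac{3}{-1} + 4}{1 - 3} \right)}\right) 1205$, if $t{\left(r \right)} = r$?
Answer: $\frac{56635}{8} \approx 7079.4$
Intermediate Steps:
$I{\left(Z \right)} = - \frac{3}{Z} + \frac{Z}{4}$
$\left(0 \cdot 9 + I{\left(\frac{\frac{3}{-1} + 4}{1 - 3} \right)}\right) 1205 = \left(0 \cdot 9 - \left(3 \frac{1 - 3}{\frac{3}{-1} + 4} - \frac{\frac{3}{-1} + 4}{4 \left(1 - 3\right)}\right)\right) 1205 = \left(0 - \left(3 \left(- \frac{2}{3 \left(-1\right) + 4}\right) - \frac{3 \left(-1\right) + 4}{4 \left(-2\right)}\right)\right) 1205 = \left(0 - \left(3 \left(- \frac{2}{-3 + 4}\right) - \frac{1}{4} \left(-3 + 4\right) \left(- \frac{1}{2}\right)\right)\right) 1205 = \left(0 + \left(- \frac{3}{1 \left(- \frac{1}{2}\right)} + \frac{1 \left(- \frac{1}{2}\right)}{4}\right)\right) 1205 = \left(0 + \left(- \frac{3}{- \frac{1}{2}} + \frac{1}{4} \left(- \frac{1}{2}\right)\right)\right) 1205 = \left(0 - - \frac{47}{8}\right) 1205 = \left(0 + \left(6 - \frac{1}{8}\right)\right) 1205 = \left(0 + \frac{47}{8}\right) 1205 = \frac{47}{8} \cdot 1205 = \frac{56635}{8}$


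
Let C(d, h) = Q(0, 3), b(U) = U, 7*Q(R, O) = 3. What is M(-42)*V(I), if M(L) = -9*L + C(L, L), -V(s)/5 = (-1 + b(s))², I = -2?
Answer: -119205/7 ≈ -17029.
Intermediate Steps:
Q(R, O) = 3/7 (Q(R, O) = (⅐)*3 = 3/7)
C(d, h) = 3/7
V(s) = -5*(-1 + s)²
M(L) = 3/7 - 9*L (M(L) = -9*L + 3/7 = 3/7 - 9*L)
M(-42)*V(I) = (3/7 - 9*(-42))*(-5*(-1 - 2)²) = (3/7 + 378)*(-5*(-3)²) = 2649*(-5*9)/7 = (2649/7)*(-45) = -119205/7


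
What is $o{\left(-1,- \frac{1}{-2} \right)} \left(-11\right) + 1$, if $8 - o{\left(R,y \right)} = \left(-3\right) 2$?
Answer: $-153$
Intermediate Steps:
$o{\left(R,y \right)} = 14$ ($o{\left(R,y \right)} = 8 - \left(-3\right) 2 = 8 - -6 = 8 + 6 = 14$)
$o{\left(-1,- \frac{1}{-2} \right)} \left(-11\right) + 1 = 14 \left(-11\right) + 1 = -154 + 1 = -153$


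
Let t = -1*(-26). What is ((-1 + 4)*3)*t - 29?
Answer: 205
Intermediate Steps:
t = 26
((-1 + 4)*3)*t - 29 = ((-1 + 4)*3)*26 - 29 = (3*3)*26 - 29 = 9*26 - 29 = 234 - 29 = 205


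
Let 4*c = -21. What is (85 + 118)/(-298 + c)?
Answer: -812/1213 ≈ -0.66941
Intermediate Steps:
c = -21/4 (c = (¼)*(-21) = -21/4 ≈ -5.2500)
(85 + 118)/(-298 + c) = (85 + 118)/(-298 - 21/4) = 203/(-1213/4) = 203*(-4/1213) = -812/1213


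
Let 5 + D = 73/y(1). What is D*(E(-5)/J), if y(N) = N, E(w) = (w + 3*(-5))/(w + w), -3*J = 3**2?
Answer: -136/3 ≈ -45.333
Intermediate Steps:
J = -3 (J = -1/3*3**2 = -1/3*9 = -3)
E(w) = (-15 + w)/(2*w) (E(w) = (w - 15)/((2*w)) = (-15 + w)*(1/(2*w)) = (-15 + w)/(2*w))
D = 68 (D = -5 + 73/1 = -5 + 73*1 = -5 + 73 = 68)
D*(E(-5)/J) = 68*(((1/2)*(-15 - 5)/(-5))/(-3)) = 68*(((1/2)*(-1/5)*(-20))*(-1/3)) = 68*(2*(-1/3)) = 68*(-2/3) = -136/3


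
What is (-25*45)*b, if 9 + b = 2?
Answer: 7875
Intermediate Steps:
b = -7 (b = -9 + 2 = -7)
(-25*45)*b = -25*45*(-7) = -1125*(-7) = 7875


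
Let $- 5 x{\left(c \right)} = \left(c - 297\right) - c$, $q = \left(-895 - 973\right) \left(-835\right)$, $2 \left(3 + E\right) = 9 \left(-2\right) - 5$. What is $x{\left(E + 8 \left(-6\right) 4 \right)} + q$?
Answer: $\frac{7799197}{5} \approx 1.5598 \cdot 10^{6}$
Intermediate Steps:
$E = - \frac{29}{2}$ ($E = -3 + \frac{9 \left(-2\right) - 5}{2} = -3 + \frac{-18 - 5}{2} = -3 + \frac{1}{2} \left(-23\right) = -3 - \frac{23}{2} = - \frac{29}{2} \approx -14.5$)
$q = 1559780$ ($q = \left(-1868\right) \left(-835\right) = 1559780$)
$x{\left(c \right)} = \frac{297}{5}$ ($x{\left(c \right)} = - \frac{\left(c - 297\right) - c}{5} = - \frac{\left(-297 + c\right) - c}{5} = \left(- \frac{1}{5}\right) \left(-297\right) = \frac{297}{5}$)
$x{\left(E + 8 \left(-6\right) 4 \right)} + q = \frac{297}{5} + 1559780 = \frac{7799197}{5}$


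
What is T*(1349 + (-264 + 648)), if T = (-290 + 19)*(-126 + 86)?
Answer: 18785720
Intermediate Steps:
T = 10840 (T = -271*(-40) = 10840)
T*(1349 + (-264 + 648)) = 10840*(1349 + (-264 + 648)) = 10840*(1349 + 384) = 10840*1733 = 18785720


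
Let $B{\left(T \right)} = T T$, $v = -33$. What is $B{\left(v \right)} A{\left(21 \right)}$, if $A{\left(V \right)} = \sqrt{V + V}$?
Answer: $1089 \sqrt{42} \approx 7057.5$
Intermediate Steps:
$A{\left(V \right)} = \sqrt{2} \sqrt{V}$ ($A{\left(V \right)} = \sqrt{2 V} = \sqrt{2} \sqrt{V}$)
$B{\left(T \right)} = T^{2}$
$B{\left(v \right)} A{\left(21 \right)} = \left(-33\right)^{2} \sqrt{2} \sqrt{21} = 1089 \sqrt{42}$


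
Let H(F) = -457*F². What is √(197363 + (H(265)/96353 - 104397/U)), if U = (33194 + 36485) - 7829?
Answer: √279897069853259964019398/1191886610 ≈ 443.88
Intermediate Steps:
U = 61850 (U = 69679 - 7829 = 61850)
√(197363 + (H(265)/96353 - 104397/U)) = √(197363 + (-457*265²/96353 - 104397/61850)) = √(197363 + (-457*70225*(1/96353) - 104397*1/61850)) = √(197363 + (-32092825*1/96353 - 104397/61850)) = √(197363 + (-32092825/96353 - 104397/61850)) = √(197363 - 1995000190391/5959433050) = √(1174176584856759/5959433050) = √279897069853259964019398/1191886610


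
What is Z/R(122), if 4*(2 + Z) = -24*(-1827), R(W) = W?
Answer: 5480/61 ≈ 89.836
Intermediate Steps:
Z = 10960 (Z = -2 + (-24*(-1827))/4 = -2 + (1/4)*43848 = -2 + 10962 = 10960)
Z/R(122) = 10960/122 = 10960*(1/122) = 5480/61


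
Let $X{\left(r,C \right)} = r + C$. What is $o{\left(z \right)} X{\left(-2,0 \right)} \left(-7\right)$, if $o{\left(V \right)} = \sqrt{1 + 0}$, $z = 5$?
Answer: $14$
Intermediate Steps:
$X{\left(r,C \right)} = C + r$
$o{\left(V \right)} = 1$ ($o{\left(V \right)} = \sqrt{1} = 1$)
$o{\left(z \right)} X{\left(-2,0 \right)} \left(-7\right) = 1 \left(0 - 2\right) \left(-7\right) = 1 \left(-2\right) \left(-7\right) = \left(-2\right) \left(-7\right) = 14$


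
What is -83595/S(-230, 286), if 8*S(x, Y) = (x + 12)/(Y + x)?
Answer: 18725280/109 ≈ 1.7179e+5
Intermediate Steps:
S(x, Y) = (12 + x)/(8*(Y + x)) (S(x, Y) = ((x + 12)/(Y + x))/8 = ((12 + x)/(Y + x))/8 = (12 + x)/(8*(Y + x)))
-83595/S(-230, 286) = -83595*8*(286 - 230)/(12 - 230) = -83595/((⅛)*(-218)/56) = -83595/((⅛)*(1/56)*(-218)) = -83595/(-109/224) = -83595*(-224/109) = 18725280/109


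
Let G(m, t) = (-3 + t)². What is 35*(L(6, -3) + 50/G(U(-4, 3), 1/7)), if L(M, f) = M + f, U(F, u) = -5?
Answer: 2555/8 ≈ 319.38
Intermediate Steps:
35*(L(6, -3) + 50/G(U(-4, 3), 1/7)) = 35*((6 - 3) + 50/((-3 + 1/7)²)) = 35*(3 + 50/((-3 + ⅐)²)) = 35*(3 + 50/((-20/7)²)) = 35*(3 + 50/(400/49)) = 35*(3 + 50*(49/400)) = 35*(3 + 49/8) = 35*(73/8) = 2555/8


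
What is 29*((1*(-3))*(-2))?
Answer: 174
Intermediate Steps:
29*((1*(-3))*(-2)) = 29*(-3*(-2)) = 29*6 = 174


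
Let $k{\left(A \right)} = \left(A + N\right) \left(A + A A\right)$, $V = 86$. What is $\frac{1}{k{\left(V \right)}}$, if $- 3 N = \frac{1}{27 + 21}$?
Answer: $\frac{24}{15441601} \approx 1.5542 \cdot 10^{-6}$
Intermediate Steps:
$N = - \frac{1}{144}$ ($N = - \frac{1}{3 \left(27 + 21\right)} = - \frac{1}{3 \cdot 48} = \left(- \frac{1}{3}\right) \frac{1}{48} = - \frac{1}{144} \approx -0.0069444$)
$k{\left(A \right)} = \left(- \frac{1}{144} + A\right) \left(A + A^{2}\right)$ ($k{\left(A \right)} = \left(A - \frac{1}{144}\right) \left(A + A A\right) = \left(- \frac{1}{144} + A\right) \left(A + A^{2}\right)$)
$\frac{1}{k{\left(V \right)}} = \frac{1}{\frac{1}{144} \cdot 86 \left(-1 + 143 \cdot 86 + 144 \cdot 86^{2}\right)} = \frac{1}{\frac{1}{144} \cdot 86 \left(-1 + 12298 + 144 \cdot 7396\right)} = \frac{1}{\frac{1}{144} \cdot 86 \left(-1 + 12298 + 1065024\right)} = \frac{1}{\frac{1}{144} \cdot 86 \cdot 1077321} = \frac{1}{\frac{15441601}{24}} = \frac{24}{15441601}$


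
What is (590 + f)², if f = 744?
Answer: 1779556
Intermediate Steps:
(590 + f)² = (590 + 744)² = 1334² = 1779556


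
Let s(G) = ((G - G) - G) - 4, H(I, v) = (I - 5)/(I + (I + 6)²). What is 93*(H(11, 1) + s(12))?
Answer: -74307/50 ≈ -1486.1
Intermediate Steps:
H(I, v) = (-5 + I)/(I + (6 + I)²)
s(G) = -4 - G (s(G) = (0 - G) - 4 = -G - 4 = -4 - G)
93*(H(11, 1) + s(12)) = 93*((-5 + 11)/(11 + (6 + 11)²) + (-4 - 1*12)) = 93*(6/(11 + 17²) + (-4 - 12)) = 93*(6/(11 + 289) - 16) = 93*(6/300 - 16) = 93*((1/300)*6 - 16) = 93*(1/50 - 16) = 93*(-799/50) = -74307/50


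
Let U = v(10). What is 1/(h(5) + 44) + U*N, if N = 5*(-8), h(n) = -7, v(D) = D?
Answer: -14799/37 ≈ -399.97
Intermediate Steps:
U = 10
N = -40
1/(h(5) + 44) + U*N = 1/(-7 + 44) + 10*(-40) = 1/37 - 400 = -14799/37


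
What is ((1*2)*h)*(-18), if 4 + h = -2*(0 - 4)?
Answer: -144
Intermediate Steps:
h = 4 (h = -4 - 2*(0 - 4) = -4 - 2*(-4) = -4 + 8 = 4)
((1*2)*h)*(-18) = ((1*2)*4)*(-18) = (2*4)*(-18) = 8*(-18) = -144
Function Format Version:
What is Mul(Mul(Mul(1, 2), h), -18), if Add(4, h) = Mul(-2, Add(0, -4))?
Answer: -144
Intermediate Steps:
h = 4 (h = Add(-4, Mul(-2, Add(0, -4))) = Add(-4, Mul(-2, -4)) = Add(-4, 8) = 4)
Mul(Mul(Mul(1, 2), h), -18) = Mul(Mul(Mul(1, 2), 4), -18) = Mul(Mul(2, 4), -18) = Mul(8, -18) = -144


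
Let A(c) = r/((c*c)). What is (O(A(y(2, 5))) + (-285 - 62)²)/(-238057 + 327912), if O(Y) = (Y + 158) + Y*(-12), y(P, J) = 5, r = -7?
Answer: 3014252/2246375 ≈ 1.3418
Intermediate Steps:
A(c) = -7/c²
O(Y) = 158 - 11*Y (O(Y) = (158 + Y) - 12*Y = 158 - 11*Y)
(O(A(y(2, 5))) + (-285 - 62)²)/(-238057 + 327912) = ((158 - (-77)/5²) + (-285 - 62)²)/(-238057 + 327912) = ((158 - (-77)/25) + (-347)²)/89855 = ((158 - 11*(-7/25)) + 120409)*(1/89855) = ((158 + 77/25) + 120409)*(1/89855) = (4027/25 + 120409)*(1/89855) = (3014252/25)*(1/89855) = 3014252/2246375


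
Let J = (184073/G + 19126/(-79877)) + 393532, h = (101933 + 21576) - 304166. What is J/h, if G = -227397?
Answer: -7148013620392865/3281415840561033 ≈ -2.1783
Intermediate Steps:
h = -180657 (h = 123509 - 304166 = -180657)
J = 7148013620392865/18163790169 (J = (184073/(-227397) + 19126/(-79877)) + 393532 = (184073*(-1/227397) + 19126*(-1/79877)) + 393532 = (-184073/227397 - 19126/79877) + 393532 = -19052394043/18163790169 + 393532 = 7148013620392865/18163790169 ≈ 3.9353e+5)
J/h = (7148013620392865/18163790169)/(-180657) = (7148013620392865/18163790169)*(-1/180657) = -7148013620392865/3281415840561033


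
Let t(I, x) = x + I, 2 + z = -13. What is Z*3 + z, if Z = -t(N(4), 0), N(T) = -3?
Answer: -6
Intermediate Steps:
z = -15 (z = -2 - 13 = -15)
t(I, x) = I + x
Z = 3 (Z = -(-3 + 0) = -1*(-3) = 3)
Z*3 + z = 3*3 - 15 = 9 - 15 = -6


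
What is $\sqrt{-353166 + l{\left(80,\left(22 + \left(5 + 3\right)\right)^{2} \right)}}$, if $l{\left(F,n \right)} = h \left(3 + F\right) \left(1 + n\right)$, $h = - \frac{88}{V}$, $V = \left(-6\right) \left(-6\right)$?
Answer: $\frac{2 i \sqrt{1205930}}{3} \approx 732.1 i$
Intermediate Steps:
$V = 36$
$h = - \frac{22}{9}$ ($h = - \frac{88}{36} = \left(-88\right) \frac{1}{36} = - \frac{22}{9} \approx -2.4444$)
$l{\left(F,n \right)} = - \frac{22 \left(1 + n\right) \left(3 + F\right)}{9}$ ($l{\left(F,n \right)} = - \frac{22 \left(3 + F\right) \left(1 + n\right)}{9} = - \frac{22 \left(1 + n\right) \left(3 + F\right)}{9}$)
$\sqrt{-353166 + l{\left(80,\left(22 + \left(5 + 3\right)\right)^{2} \right)}} = \sqrt{-353166 - \left(\frac{1826}{9} + \frac{1826 \left(22 + \left(5 + 3\right)\right)^{2}}{9}\right)} = \sqrt{-353166 - \left(\frac{1826}{9} + \frac{1826 \left(22 + 8\right)^{2}}{9}\right)} = \sqrt{-353166 - \left(\frac{1826}{9} + 182600\right)} = \sqrt{-353166 - \left(\frac{61226}{9} + 176000\right)} = \sqrt{-353166 - \frac{1645226}{9}} = \sqrt{- \frac{4823720}{9}} = \frac{2 i \sqrt{1205930}}{3}$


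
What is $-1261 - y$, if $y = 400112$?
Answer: $-401373$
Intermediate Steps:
$-1261 - y = -1261 - 400112 = -401373$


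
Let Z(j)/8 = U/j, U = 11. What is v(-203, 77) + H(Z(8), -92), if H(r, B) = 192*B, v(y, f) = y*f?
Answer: -33295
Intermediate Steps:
Z(j) = 88/j (Z(j) = 8*(11/j) = 88/j)
v(y, f) = f*y
v(-203, 77) + H(Z(8), -92) = 77*(-203) + 192*(-92) = -15631 - 17664 = -33295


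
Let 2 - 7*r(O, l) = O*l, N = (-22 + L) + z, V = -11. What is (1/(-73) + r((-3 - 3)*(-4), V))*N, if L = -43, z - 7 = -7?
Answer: -180245/73 ≈ -2469.1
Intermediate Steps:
z = 0 (z = 7 - 7 = 0)
N = -65 (N = (-22 - 43) + 0 = -65 + 0 = -65)
r(O, l) = 2/7 - O*l/7
(1/(-73) + r((-3 - 3)*(-4), V))*N = (1/(-73) + (2/7 - ⅐*(-3 - 3)*(-4)*(-11)))*(-65) = (-1/73 + (2/7 - ⅐*(-6*(-4))*(-11)))*(-65) = (-1/73 + (2/7 - ⅐*24*(-11)))*(-65) = (-1/73 + (2/7 + 264/7))*(-65) = (-1/73 + 38)*(-65) = (2773/73)*(-65) = -180245/73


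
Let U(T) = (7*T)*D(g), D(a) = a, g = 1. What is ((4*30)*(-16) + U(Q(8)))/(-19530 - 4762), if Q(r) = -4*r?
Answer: 536/6073 ≈ 0.088259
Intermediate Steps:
U(T) = 7*T (U(T) = (7*T)*1 = 7*T)
((4*30)*(-16) + U(Q(8)))/(-19530 - 4762) = ((4*30)*(-16) + 7*(-4*8))/(-19530 - 4762) = (120*(-16) + 7*(-32))/(-24292) = (-1920 - 224)*(-1/24292) = -2144*(-1/24292) = 536/6073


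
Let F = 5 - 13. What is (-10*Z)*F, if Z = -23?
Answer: -1840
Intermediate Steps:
F = -8
(-10*Z)*F = -10*(-23)*(-8) = 230*(-8) = -1840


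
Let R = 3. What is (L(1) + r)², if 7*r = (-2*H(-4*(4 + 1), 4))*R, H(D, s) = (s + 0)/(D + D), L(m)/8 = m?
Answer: 80089/1225 ≈ 65.379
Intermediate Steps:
L(m) = 8*m
H(D, s) = s/(2*D) (H(D, s) = s/((2*D)) = s*(1/(2*D)) = s/(2*D))
r = 3/35 (r = (-4/((-4*(4 + 1)))*3)/7 = (-4/((-4*5))*3)/7 = (-4/(-20)*3)/7 = (-4*(-1)/20*3)/7 = (-2*(-⅒)*3)/7 = ((⅕)*3)/7 = (⅐)*(⅗) = 3/35 ≈ 0.085714)
(L(1) + r)² = (8*1 + 3/35)² = (8 + 3/35)² = (283/35)² = 80089/1225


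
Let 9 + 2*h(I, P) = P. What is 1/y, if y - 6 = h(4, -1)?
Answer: 1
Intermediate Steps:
h(I, P) = -9/2 + P/2
y = 1 (y = 6 + (-9/2 + (½)*(-1)) = 6 + (-9/2 - ½) = 6 - 5 = 1)
1/y = 1/1 = 1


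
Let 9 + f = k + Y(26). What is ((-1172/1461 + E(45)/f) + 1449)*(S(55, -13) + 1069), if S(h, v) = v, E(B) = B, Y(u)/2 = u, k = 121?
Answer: 30541256504/19967 ≈ 1.5296e+6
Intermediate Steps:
Y(u) = 2*u
f = 164 (f = -9 + (121 + 2*26) = -9 + (121 + 52) = -9 + 173 = 164)
((-1172/1461 + E(45)/f) + 1449)*(S(55, -13) + 1069) = ((-1172/1461 + 45/164) + 1449)*(-13 + 1069) = ((-1172*1/1461 + 45*(1/164)) + 1449)*1056 = ((-1172/1461 + 45/164) + 1449)*1056 = (-126463/239604 + 1449)*1056 = (347059733/239604)*1056 = 30541256504/19967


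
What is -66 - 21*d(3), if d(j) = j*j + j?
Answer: -318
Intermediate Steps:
d(j) = j + j**2 (d(j) = j**2 + j = j + j**2)
-66 - 21*d(3) = -66 - 63*(1 + 3) = -66 - 63*4 = -66 - 21*12 = -66 - 252 = -318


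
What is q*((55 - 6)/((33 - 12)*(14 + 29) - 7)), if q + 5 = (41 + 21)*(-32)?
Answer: -13923/128 ≈ -108.77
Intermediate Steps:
q = -1989 (q = -5 + (41 + 21)*(-32) = -5 + 62*(-32) = -5 - 1984 = -1989)
q*((55 - 6)/((33 - 12)*(14 + 29) - 7)) = -1989*(55 - 6)/((33 - 12)*(14 + 29) - 7) = -97461/(21*43 - 7) = -97461/(903 - 7) = -97461/896 = -1989*7/128 = -13923/128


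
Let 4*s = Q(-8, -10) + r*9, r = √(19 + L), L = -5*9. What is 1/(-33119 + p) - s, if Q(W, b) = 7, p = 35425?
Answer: -8069/4612 - 9*I*√26/4 ≈ -1.7496 - 11.473*I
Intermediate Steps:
L = -45
r = I*√26 (r = √(19 - 45) = √(-26) = I*√26 ≈ 5.099*I)
s = 7/4 + 9*I*√26/4 (s = (7 + (I*√26)*9)/4 = (7 + 9*I*√26)/4 = 7/4 + 9*I*√26/4 ≈ 1.75 + 11.473*I)
1/(-33119 + p) - s = 1/(-33119 + 35425) - (7/4 + 9*I*√26/4) = 1/2306 + (-7/4 - 9*I*√26/4) = -8069/4612 - 9*I*√26/4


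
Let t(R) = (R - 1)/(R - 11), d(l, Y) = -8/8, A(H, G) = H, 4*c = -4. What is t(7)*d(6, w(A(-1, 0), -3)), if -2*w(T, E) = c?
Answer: 3/2 ≈ 1.5000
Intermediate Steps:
c = -1 (c = (1/4)*(-4) = -1)
w(T, E) = 1/2 (w(T, E) = -1/2*(-1) = 1/2)
d(l, Y) = -1 (d(l, Y) = -8*1/8 = -1)
t(R) = (-1 + R)/(-11 + R)
t(7)*d(6, w(A(-1, 0), -3)) = ((-1 + 7)/(-11 + 7))*(-1) = (6/(-4))*(-1) = -1/4*6*(-1) = -3/2*(-1) = 3/2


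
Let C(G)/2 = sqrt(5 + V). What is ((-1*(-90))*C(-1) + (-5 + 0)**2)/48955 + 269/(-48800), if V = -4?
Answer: -632979/477800800 ≈ -0.0013248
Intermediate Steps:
C(G) = 2 (C(G) = 2*sqrt(5 - 4) = 2*sqrt(1) = 2*1 = 2)
((-1*(-90))*C(-1) + (-5 + 0)**2)/48955 + 269/(-48800) = (-1*(-90)*2 + (-5 + 0)**2)/48955 + 269/(-48800) = (90*2 + (-5)**2)*(1/48955) + 269*(-1/48800) = (180 + 25)*(1/48955) - 269/48800 = 205*(1/48955) - 269/48800 = 41/9791 - 269/48800 = -632979/477800800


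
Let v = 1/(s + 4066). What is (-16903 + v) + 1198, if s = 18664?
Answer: -356974649/22730 ≈ -15705.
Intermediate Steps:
v = 1/22730 (v = 1/(18664 + 4066) = 1/22730 ≈ 4.3995e-5)
(-16903 + v) + 1198 = (-16903 + 1/22730) + 1198 = -384205189/22730 + 1198 = -356974649/22730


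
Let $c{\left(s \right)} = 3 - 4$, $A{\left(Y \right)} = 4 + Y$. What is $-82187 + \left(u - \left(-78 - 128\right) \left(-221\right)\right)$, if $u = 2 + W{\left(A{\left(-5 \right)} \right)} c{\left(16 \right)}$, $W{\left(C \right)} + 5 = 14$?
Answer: $-127720$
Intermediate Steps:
$c{\left(s \right)} = -1$ ($c{\left(s \right)} = 3 - 4 = -1$)
$W{\left(C \right)} = 9$ ($W{\left(C \right)} = -5 + 14 = 9$)
$u = -7$ ($u = 2 + 9 \left(-1\right) = 2 - 9 = -7$)
$-82187 + \left(u - \left(-78 - 128\right) \left(-221\right)\right) = -82187 - \left(7 + \left(-78 - 128\right) \left(-221\right)\right) = -82187 - \left(7 - -45526\right) = -82187 - 45533 = -127720$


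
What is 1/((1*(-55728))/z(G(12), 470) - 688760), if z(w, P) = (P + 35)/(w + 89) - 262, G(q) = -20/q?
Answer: -67129/46221169304 ≈ -1.4523e-6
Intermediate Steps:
z(w, P) = -262 + (35 + P)/(89 + w) (z(w, P) = (35 + P)/(89 + w) - 262 = -262 + (35 + P)/(89 + w))
1/((1*(-55728))/z(G(12), 470) - 688760) = 1/((1*(-55728))/(((-23283 + 470 - (-5240)/12)/(89 - 20/12))) - 688760) = 1/(-55728*(89 - 20*1/12)/(-23283 + 470 - (-5240)/12) - 688760) = 1/(-55728*(89 - 5/3)/(-23283 + 470 - 262*(-5/3)) - 688760) = 1/(-55728*262/(3*(-23283 + 470 + 1310/3)) - 688760) = 1/(-55728/((3/262)*(-67129/3)) - 688760) = 1/(-55728/(-67129/262) - 688760) = 1/(-55728*(-262/67129) - 688760) = 1/(14600736/67129 - 688760) = 1/(-46221169304/67129) = -67129/46221169304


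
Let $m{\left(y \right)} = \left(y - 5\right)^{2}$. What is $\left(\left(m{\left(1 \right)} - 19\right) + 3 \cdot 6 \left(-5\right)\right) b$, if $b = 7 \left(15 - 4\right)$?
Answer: $-7161$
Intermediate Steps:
$m{\left(y \right)} = \left(-5 + y\right)^{2}$
$b = 77$ ($b = 7 \cdot 11 = 77$)
$\left(\left(m{\left(1 \right)} - 19\right) + 3 \cdot 6 \left(-5\right)\right) b = \left(\left(\left(-5 + 1\right)^{2} - 19\right) + 3 \cdot 6 \left(-5\right)\right) 77 = \left(\left(\left(-4\right)^{2} - 19\right) + 18 \left(-5\right)\right) 77 = \left(\left(16 - 19\right) - 90\right) 77 = \left(-3 - 90\right) 77 = \left(-93\right) 77 = -7161$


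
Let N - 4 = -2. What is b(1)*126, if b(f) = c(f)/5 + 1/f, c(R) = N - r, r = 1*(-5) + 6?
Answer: 756/5 ≈ 151.20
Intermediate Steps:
r = 1 (r = -5 + 6 = 1)
N = 2 (N = 4 - 2 = 2)
c(R) = 1 (c(R) = 2 - 1*1 = 2 - 1 = 1)
b(f) = ⅕ + 1/f (b(f) = 1/5 + 1/f = 1*(⅕) + 1/f = ⅕ + 1/f)
b(1)*126 = ((⅕)*(5 + 1)/1)*126 = ((⅕)*1*6)*126 = (6/5)*126 = 756/5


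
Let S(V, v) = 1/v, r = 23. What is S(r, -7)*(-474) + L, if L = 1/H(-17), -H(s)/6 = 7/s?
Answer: 2861/42 ≈ 68.119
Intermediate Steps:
H(s) = -42/s
L = 17/42 (L = 1/(-42/(-17)) = 1/(-42*(-1/17)) = 1/(42/17) = 17/42 ≈ 0.40476)
S(r, -7)*(-474) + L = -474/(-7) + 17/42 = -⅐*(-474) + 17/42 = 474/7 + 17/42 = 2861/42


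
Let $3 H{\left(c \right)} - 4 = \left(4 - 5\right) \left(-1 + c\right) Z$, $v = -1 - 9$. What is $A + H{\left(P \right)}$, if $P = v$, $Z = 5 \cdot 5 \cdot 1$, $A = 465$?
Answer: $558$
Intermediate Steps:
$Z = 25$ ($Z = 25 \cdot 1 = 25$)
$v = -10$
$P = -10$
$H{\left(c \right)} = \frac{29}{3} - \frac{25 c}{3}$ ($H{\left(c \right)} = \frac{4}{3} + \frac{\left(4 - 5\right) \left(-1 + c\right) 25}{3} = \frac{4}{3} + \frac{- (-1 + c) 25}{3} = \frac{4}{3} + \frac{\left(1 - c\right) 25}{3} = \frac{4}{3} + \frac{25 - 25 c}{3} = \frac{4}{3} - \left(- \frac{25}{3} + \frac{25 c}{3}\right) = \frac{29}{3} - \frac{25 c}{3}$)
$A + H{\left(P \right)} = 465 + \left(\frac{29}{3} - - \frac{250}{3}\right) = 465 + \left(\frac{29}{3} + \frac{250}{3}\right) = 465 + 93 = 558$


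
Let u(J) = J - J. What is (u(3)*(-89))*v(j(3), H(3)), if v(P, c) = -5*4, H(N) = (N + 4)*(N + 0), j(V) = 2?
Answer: 0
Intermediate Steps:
u(J) = 0
H(N) = N*(4 + N) (H(N) = (4 + N)*N = N*(4 + N))
v(P, c) = -20
(u(3)*(-89))*v(j(3), H(3)) = (0*(-89))*(-20) = 0*(-20) = 0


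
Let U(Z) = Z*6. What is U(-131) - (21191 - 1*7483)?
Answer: -14494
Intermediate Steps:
U(Z) = 6*Z
U(-131) - (21191 - 1*7483) = 6*(-131) - (21191 - 1*7483) = -786 - (21191 - 7483) = -786 - 1*13708 = -786 - 13708 = -14494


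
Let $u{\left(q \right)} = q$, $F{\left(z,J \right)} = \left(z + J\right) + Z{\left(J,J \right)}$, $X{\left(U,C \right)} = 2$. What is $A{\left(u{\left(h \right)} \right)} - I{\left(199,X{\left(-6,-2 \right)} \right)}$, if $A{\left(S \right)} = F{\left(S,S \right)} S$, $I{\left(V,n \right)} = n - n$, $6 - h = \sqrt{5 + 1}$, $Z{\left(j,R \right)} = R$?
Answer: $126 - 36 \sqrt{6} \approx 37.818$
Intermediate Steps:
$F{\left(z,J \right)} = z + 2 J$ ($F{\left(z,J \right)} = \left(z + J\right) + J = \left(J + z\right) + J = z + 2 J$)
$h = 6 - \sqrt{6}$ ($h = 6 - \sqrt{5 + 1} = 6 - \sqrt{6} \approx 3.5505$)
$I{\left(V,n \right)} = 0$
$A{\left(S \right)} = 3 S^{2}$ ($A{\left(S \right)} = \left(S + 2 S\right) S = 3 S S = 3 S^{2}$)
$A{\left(u{\left(h \right)} \right)} - I{\left(199,X{\left(-6,-2 \right)} \right)} = 3 \left(6 - \sqrt{6}\right)^{2} - 0 = 3 \left(6 - \sqrt{6}\right)^{2} + 0 = 3 \left(6 - \sqrt{6}\right)^{2}$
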